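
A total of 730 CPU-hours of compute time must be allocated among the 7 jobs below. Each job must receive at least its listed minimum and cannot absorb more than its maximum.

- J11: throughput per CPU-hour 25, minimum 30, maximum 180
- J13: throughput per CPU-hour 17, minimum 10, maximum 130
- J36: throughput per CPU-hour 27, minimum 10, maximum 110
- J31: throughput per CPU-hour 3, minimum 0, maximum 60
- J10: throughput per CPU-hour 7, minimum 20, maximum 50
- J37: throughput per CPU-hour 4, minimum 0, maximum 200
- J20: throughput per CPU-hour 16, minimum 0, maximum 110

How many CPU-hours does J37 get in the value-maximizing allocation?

150

Meeting every minimum uses 30+10+10+0+20+0+0 = 70 CPU-hours, leaving 660.
Highest throughput per CPU-hour first: J36 27 > J11 25 > J13 17 > J20 16 > J10 7 > J37 4 > J31 3.
J36: +100 to 110 (cap) ; 560 left.
J11 takes 150 more to reach its cap of 180 ; 410 left.
Give J13 120 more to hit its cap of 130 ; 290 left.
J20 takes 110 more to reach its cap of 110 ; 180 left.
J10 takes 30 more to reach its cap of 50 ; 150 left.
J37: +150 (room for 200) → 150. Pool exhausted.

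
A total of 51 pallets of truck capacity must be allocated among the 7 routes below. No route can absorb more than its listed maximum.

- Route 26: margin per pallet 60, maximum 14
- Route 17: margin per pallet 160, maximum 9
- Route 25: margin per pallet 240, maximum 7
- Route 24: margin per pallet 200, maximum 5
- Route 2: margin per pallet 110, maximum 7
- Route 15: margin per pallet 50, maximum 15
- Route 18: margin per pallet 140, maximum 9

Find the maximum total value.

6990

Order the routes by margin per pallet: Route 25 240 > Route 24 200 > Route 17 160 > Route 18 140 > Route 2 110 > Route 26 60 > Route 15 50.
Give Route 25 7 to hit its cap of 7 — 44 left.
Route 24 takes 5 to reach its cap of 5 — 39 left.
Give Route 17 9 to hit its cap of 9 — 30 left.
Route 18: +9 to 9 (cap) — 21 left.
Route 2: +7 to 7 (cap) — 14 left.
Route 26 takes 14 to reach its cap of 14 — 0 left.
Total = 60×14 + 160×9 + 240×7 + 200×5 + 110×7 + 140×9 = 6990.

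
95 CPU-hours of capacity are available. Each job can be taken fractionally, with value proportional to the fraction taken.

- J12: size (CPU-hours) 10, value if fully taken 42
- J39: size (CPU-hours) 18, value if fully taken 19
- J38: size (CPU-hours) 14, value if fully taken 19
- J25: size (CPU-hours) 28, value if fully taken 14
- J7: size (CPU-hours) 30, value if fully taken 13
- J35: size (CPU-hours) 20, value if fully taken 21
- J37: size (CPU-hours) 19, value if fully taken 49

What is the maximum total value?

157

Sort by value density: J12 42/10≈4.2, J37 49/19≈2.58, J38 19/14≈1.36, J39 19/18≈1.06, J35 21/20≈1.05, J25 14/28≈0.5, J7 13/30≈0.433.
Take all of J12 (10 CPU-hours, value 42) — 85 CPU-hours left.
Take all of J37 (19 CPU-hours, value 49) — 66 CPU-hours left.
J38: take in full, 14 CPU-hours for value 19 — 52 left.
Take all of J39 (18 CPU-hours, value 19) — 34 CPU-hours left.
Take all of J35 (20 CPU-hours, value 21) — 14 CPU-hours left.
14 CPU-hours left: a 14/28 share of J25 gives 14×14/28 = 7.
Total value = 157.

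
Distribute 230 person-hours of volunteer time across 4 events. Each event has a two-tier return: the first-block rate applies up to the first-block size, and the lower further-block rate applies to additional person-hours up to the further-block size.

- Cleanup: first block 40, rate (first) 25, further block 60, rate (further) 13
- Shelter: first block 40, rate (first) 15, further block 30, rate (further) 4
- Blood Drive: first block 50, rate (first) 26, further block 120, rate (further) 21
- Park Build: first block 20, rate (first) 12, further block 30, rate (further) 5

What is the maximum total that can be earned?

Order all 8 blocks by rate: Blood Drive/tier1 26 > Cleanup/tier1 25 > Blood Drive/tier2 21 > Shelter/tier1 15 > Cleanup/tier2 13 > Park Build/tier1 12 > Park Build/tier2 5 > Shelter/tier2 4.
Blood Drive tier1 at 26: fill all 50 ; 180 left.
Cleanup/tier1 (25): +40 ; 140 left.
Blood Drive/tier2 (21): +120 ; 20 left.
Shelter/tier1: +20 of 40 at 15; pool empty.
Total = 26×50 + 25×40 + 21×120 + 15×20 = 5120.

5120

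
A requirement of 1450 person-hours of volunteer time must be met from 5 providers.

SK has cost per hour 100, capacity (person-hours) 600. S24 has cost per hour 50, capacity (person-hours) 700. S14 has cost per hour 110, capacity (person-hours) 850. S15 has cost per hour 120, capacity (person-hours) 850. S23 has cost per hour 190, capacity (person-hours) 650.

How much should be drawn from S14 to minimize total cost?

Cheapest first:
Take 700 from S24 at 50 → need 750 more.
SK at 100: take all 600 person-hours → 150 still needed.
S14 (110): take the remaining 150 → done.
S15, S23: unused.

150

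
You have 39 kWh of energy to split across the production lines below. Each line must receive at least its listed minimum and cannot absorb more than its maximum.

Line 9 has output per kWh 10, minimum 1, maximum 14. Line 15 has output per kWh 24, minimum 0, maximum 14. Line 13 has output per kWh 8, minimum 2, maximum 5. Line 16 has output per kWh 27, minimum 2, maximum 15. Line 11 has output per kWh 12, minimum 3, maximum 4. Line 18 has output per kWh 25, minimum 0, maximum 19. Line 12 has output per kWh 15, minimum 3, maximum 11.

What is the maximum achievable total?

887

Meeting every minimum uses 1+0+2+2+3+0+3 = 11 kWh, leaving 28.
Order the production lines by output per kWh: Line 16 27 > Line 18 25 > Line 15 24 > Line 12 15 > Line 11 12 > Line 9 10 > Line 13 8.
Line 16 takes 13 more to reach its cap of 15 ; 15 left.
Line 18: +15 (room for 19) → 15. Pool exhausted.
Total = 10×1 + 8×2 + 27×15 + 12×3 + 25×15 + 15×3 = 887.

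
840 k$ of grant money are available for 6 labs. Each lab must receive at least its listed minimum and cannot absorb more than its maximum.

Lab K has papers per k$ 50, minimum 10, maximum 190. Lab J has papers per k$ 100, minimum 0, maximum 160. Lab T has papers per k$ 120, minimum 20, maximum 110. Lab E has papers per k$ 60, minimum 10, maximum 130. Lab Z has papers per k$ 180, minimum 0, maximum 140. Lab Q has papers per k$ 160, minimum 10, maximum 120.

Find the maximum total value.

Meeting every minimum uses 10+0+20+10+0+10 = 50 k$, leaving 790.
Rank by papers per k$: Lab Z 180 > Lab Q 160 > Lab T 120 > Lab J 100 > Lab E 60 > Lab K 50.
Give Lab Z 140 more to hit its cap of 140 — 650 left.
Lab Q takes 110 more to reach its cap of 120 — 540 left.
Give Lab T 90 more to hit its cap of 110 — 450 left.
Lab J takes 160 more to reach its cap of 160 — 290 left.
Lab E takes 120 more to reach its cap of 130 — 170 left.
Lab K: +170 (room for 180) → 180. Pool exhausted.
Total = 50×180 + 100×160 + 120×110 + 60×130 + 180×140 + 160×120 = 90400.

90400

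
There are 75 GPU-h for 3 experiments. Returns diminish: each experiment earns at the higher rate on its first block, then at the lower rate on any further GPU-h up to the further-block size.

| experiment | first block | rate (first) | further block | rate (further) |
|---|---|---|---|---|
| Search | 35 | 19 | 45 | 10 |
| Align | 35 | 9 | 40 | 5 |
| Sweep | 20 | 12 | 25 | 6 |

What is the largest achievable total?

1105

Rank every tier by rate: Search/first 19 > Sweep/first 12 > Search/second 10 > Align/first 9 > Sweep/second 6 > Align/second 5.
Search first at 19: fill all 35 — 40 left.
Sweep first at 12: fill all 20 — 20 left.
Search/second: +20 of 45 at 10; pool empty.
Total = 19×35 + 12×20 + 10×20 = 1105.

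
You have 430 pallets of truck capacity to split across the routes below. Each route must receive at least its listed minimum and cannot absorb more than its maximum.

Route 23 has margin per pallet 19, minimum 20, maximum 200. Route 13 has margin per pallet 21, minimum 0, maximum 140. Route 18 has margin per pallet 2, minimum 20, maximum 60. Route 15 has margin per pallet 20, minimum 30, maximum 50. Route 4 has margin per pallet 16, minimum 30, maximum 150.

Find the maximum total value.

Meeting every minimum uses 20+0+20+30+30 = 100 pallets, leaving 330.
Order the routes by margin per pallet: Route 13 21 > Route 15 20 > Route 23 19 > Route 4 16 > Route 18 2.
Give Route 13 140 more to hit its cap of 140 → 190 left.
Route 15 takes 20 more to reach its cap of 50 → 170 left.
Route 23: +170 (room for 180) → 190. Pool exhausted.
Total = 19×190 + 21×140 + 2×20 + 20×50 + 16×30 = 8070.

8070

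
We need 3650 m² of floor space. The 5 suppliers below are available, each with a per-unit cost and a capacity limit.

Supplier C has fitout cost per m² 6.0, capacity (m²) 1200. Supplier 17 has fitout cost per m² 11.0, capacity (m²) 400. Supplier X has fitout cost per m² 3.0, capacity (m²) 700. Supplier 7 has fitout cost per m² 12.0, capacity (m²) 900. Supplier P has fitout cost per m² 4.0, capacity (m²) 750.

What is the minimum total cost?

23900

Cheapest first:
Take 700 from Supplier X at 3.0 ; need 2950 more.
Supplier P (4.0): use full 750 ; 2200 m² to go.
Supplier C at 6.0: take all 1200 m² ; 1000 still needed.
Supplier 17 at 11.0: take all 400 m² ; 600 still needed.
Supplier 7 at 12.0: take 600 of its 900 ; requirement met.
Cost = 700×3.0 + 750×4.0 + 1200×6.0 + 400×11.0 + 600×12.0 = 23900.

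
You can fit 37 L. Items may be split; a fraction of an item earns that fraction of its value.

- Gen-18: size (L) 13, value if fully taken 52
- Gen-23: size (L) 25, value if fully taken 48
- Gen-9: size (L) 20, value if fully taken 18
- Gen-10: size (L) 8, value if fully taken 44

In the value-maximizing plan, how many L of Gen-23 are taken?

Best value per unit of size first: Gen-10 44/8≈5.5, Gen-18 52/13≈4, Gen-23 48/25≈1.92, Gen-9 18/20≈0.9.
Take all of Gen-10 (8 L, value 44) → 29 L left.
Gen-18: take in full, 13 L for value 52 → 16 left.
16 L left: a 16/25 share of Gen-23 gives 48×16/25 = 30.72.

16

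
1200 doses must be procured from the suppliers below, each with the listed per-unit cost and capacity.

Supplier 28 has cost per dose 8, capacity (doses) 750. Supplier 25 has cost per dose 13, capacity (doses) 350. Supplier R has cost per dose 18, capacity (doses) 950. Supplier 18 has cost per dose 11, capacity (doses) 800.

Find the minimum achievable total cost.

10950

Use suppliers in increasing cost order.
Take 750 from Supplier 28 at 8 → need 450 more.
Take 450 from Supplier 18 at 11 to finish.
Supplier 25, Supplier R: unused.
Cost = 750×8 + 450×11 = 10950.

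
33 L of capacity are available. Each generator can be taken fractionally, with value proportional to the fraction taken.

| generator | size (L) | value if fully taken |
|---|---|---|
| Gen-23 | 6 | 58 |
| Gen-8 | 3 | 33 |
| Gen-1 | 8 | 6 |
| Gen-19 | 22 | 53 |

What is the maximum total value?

145.5

Rank by value-to-size ratio: Gen-8 33/3≈11, Gen-23 58/6≈9.67, Gen-19 53/22≈2.41, Gen-1 6/8≈0.75.
All 3 L of Gen-8 fit (value 33) — 30 remain.
Take all of Gen-23 (6 L, value 58) — 24 L left.
Take all of Gen-19 (22 L, value 53) — 2 L left.
2 L left: a 2/8 share of Gen-1 gives 6×2/8 = 1.5.
Total value = 145.5.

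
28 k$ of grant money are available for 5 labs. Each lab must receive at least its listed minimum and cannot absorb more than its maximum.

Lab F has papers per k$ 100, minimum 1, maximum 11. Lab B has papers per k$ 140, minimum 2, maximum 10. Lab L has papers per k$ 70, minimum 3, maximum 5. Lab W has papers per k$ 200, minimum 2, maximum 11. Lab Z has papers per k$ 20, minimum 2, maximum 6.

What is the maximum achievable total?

4050

Meeting every minimum uses 1+2+3+2+2 = 10 k$, leaving 18.
Rank by papers per k$: Lab W 200 > Lab B 140 > Lab F 100 > Lab L 70 > Lab Z 20.
Give Lab W 9 more to hit its cap of 11 — 9 left.
Lab B takes 8 more to reach its cap of 10 — 1 left.
Lab F has room for 10 more but only 1 remain, so it gets 2.
Total = 100×2 + 140×10 + 70×3 + 200×11 + 20×2 = 4050.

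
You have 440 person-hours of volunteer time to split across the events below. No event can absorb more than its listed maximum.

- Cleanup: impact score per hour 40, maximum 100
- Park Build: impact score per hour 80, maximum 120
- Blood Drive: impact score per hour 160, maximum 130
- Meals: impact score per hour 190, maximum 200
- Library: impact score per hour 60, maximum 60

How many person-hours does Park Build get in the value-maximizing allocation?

110

Highest impact score per hour first: Meals 190 > Blood Drive 160 > Park Build 80 > Library 60 > Cleanup 40.
Meals: +200 to 200 (cap) ; 240 left.
Blood Drive takes 130 to reach its cap of 130 ; 110 left.
Park Build has room for 120 but only 110 remain, so it gets 110.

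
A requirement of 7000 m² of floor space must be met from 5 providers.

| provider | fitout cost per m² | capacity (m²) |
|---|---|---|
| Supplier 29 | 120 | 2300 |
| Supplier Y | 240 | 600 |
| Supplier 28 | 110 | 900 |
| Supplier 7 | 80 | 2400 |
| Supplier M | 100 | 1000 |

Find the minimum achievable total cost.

Use providers in increasing cost order.
Take 2400 from Supplier 7 at 80 ; need 4600 more.
Take 1000 from Supplier M at 100 ; need 3600 more.
Take 900 from Supplier 28 at 110 ; need 2700 more.
Supplier 29 (120): use full 2300 ; 400 m² to go.
Take 400 from Supplier Y at 240 to finish.
Cost = 2400×80 + 1000×100 + 900×110 + 2300×120 + 400×240 = 763000.

763000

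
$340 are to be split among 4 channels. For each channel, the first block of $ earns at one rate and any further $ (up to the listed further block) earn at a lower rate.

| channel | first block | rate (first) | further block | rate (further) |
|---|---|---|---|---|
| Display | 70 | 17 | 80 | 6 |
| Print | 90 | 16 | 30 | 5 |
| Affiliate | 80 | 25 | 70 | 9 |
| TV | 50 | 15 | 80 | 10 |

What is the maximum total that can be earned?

5880

Rank every tier by rate: Affiliate/first 25 > Display/first 17 > Print/first 16 > TV/first 15 > TV/second 10 > Affiliate/second 9 > Display/second 6 > Print/second 5.
Affiliate/first (25): +80 ; 260 left.
Fill Display first block (70 at 17) ; 190 left.
Fill Print first block (90 at 16) ; 100 left.
Fill TV first block (50 at 15) ; 50 left.
TV second at 10: only 50 left, fill 50.
Total = 25×80 + 17×70 + 16×90 + 15×50 + 10×50 = 5880.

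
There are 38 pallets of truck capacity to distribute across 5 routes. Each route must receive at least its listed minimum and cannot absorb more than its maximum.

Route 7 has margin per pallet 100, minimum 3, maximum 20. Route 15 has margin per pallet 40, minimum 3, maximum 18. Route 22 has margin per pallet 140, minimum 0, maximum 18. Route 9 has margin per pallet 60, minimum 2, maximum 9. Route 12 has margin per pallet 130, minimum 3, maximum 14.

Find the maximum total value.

Meeting every minimum uses 3+3+0+2+3 = 11 pallets, leaving 27.
Order the routes by margin per pallet: Route 22 140 > Route 12 130 > Route 7 100 > Route 9 60 > Route 15 40.
Route 22 takes 18 more to reach its cap of 18 ; 9 left.
Route 12 has room for 11 more but only 9 remain, so it gets 12.
Total = 100×3 + 40×3 + 140×18 + 60×2 + 130×12 = 4620.

4620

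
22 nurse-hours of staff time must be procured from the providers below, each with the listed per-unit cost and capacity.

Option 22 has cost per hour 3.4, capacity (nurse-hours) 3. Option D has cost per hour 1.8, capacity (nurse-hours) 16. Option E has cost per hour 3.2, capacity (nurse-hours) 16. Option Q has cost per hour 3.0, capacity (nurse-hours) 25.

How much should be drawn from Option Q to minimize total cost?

6

Use providers in increasing cost order.
Option D (1.8): use full 16 → 6 nurse-hours to go.
Option Q (3.0): take the remaining 6 → done.
Option E, Option 22: unused.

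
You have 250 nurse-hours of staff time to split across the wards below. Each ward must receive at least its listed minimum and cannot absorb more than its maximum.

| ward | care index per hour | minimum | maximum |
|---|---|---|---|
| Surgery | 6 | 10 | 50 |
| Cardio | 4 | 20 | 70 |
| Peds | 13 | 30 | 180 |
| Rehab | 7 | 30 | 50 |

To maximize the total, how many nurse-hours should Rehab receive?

40

Meeting every minimum uses 10+20+30+30 = 90 nurse-hours, leaving 160.
Order the wards by care index per hour: Peds 13 > Rehab 7 > Surgery 6 > Cardio 4.
Give Peds 150 more to hit its cap of 180 → 10 left.
Rehab: +10 (room for 20) → 40. Pool exhausted.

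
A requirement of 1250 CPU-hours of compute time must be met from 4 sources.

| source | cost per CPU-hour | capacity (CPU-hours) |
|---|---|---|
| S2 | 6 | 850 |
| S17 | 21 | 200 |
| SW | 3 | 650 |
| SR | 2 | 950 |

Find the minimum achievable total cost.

2800

Cheapest first:
Take 950 from SR at 2 ; need 300 more.
SW at 3: take 300 of its 650 ; requirement met.
S2, S17: unused.
Cost = 950×2 + 300×3 = 2800.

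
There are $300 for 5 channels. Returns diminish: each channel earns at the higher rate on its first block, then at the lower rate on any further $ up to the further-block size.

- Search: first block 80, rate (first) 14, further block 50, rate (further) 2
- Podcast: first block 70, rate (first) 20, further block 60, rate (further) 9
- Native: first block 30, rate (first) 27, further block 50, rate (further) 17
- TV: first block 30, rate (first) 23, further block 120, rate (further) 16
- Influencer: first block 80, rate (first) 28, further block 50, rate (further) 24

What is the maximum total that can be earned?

7020

Rank every tier by rate: Influencer/tier1 28 > Native/tier1 27 > Influencer/tier2 24 > TV/tier1 23 > Podcast/tier1 20 > Native/tier2 17 > TV/tier2 16 > Search/tier1 14 > Podcast/tier2 9 > Search/tier2 2.
Fill Influencer tier1 block (80 at 28) — 220 left.
Native/tier1 (27): +30 — 190 left.
Fill Influencer tier2 block (50 at 24) — 140 left.
TV/tier1 (23): +30 — 110 left.
Fill Podcast tier1 block (70 at 20) — 40 left.
40 remain; put them into Native tier2 at 17.
Total = 28×80 + 27×30 + 24×50 + 23×30 + 20×70 + 17×40 = 7020.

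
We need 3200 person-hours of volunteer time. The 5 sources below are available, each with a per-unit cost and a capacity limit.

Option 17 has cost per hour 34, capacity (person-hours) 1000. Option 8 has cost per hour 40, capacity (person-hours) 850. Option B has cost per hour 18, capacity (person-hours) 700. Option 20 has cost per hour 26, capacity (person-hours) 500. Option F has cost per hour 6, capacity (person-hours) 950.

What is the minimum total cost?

Fill from the cheapest source first.
Take 950 from Option F at 6 → need 2250 more.
Option B at 18: take all 700 person-hours → 1550 still needed.
Option 20 at 26: take all 500 person-hours → 1050 still needed.
Take 1000 from Option 17 at 34 → need 50 more.
Option 8 (40): take the remaining 50 → done.
Cost = 950×6 + 700×18 + 500×26 + 1000×34 + 50×40 = 67300.

67300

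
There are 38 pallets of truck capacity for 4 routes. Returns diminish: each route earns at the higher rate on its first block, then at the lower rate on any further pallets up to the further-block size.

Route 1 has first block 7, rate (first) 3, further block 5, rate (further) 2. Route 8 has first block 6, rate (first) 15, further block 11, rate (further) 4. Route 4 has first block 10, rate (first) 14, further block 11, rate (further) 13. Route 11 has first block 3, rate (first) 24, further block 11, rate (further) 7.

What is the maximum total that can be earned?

Order all 8 blocks by rate: Route 11/T1 24 > Route 8/T1 15 > Route 4/T1 14 > Route 4/T2 13 > Route 11/T2 7 > Route 8/T2 4 > Route 1/T1 3 > Route 1/T2 2.
Route 11 T1 at 24: fill all 3 → 35 left.
Route 8 T1 at 15: fill all 6 → 29 left.
Fill Route 4 T1 block (10 at 14) → 19 left.
Fill Route 4 T2 block (11 at 13) → 8 left.
Route 11 T2 at 7: only 8 left, fill 8.
Total = 24×3 + 15×6 + 14×10 + 13×11 + 7×8 = 501.

501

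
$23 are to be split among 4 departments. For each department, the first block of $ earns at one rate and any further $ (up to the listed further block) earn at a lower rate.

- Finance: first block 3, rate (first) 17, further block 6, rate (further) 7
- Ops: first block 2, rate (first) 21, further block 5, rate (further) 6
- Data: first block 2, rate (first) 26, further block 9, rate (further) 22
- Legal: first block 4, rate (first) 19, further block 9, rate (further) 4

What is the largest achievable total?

Treat each block as its own option and order by rate: Data/tier1 26 > Data/tier2 22 > Ops/tier1 21 > Legal/tier1 19 > Finance/tier1 17 > Finance/tier2 7 > Ops/tier2 6 > Legal/tier2 4.
Data tier1 at 26: fill all 2 ; 21 left.
Data/tier2 (22): +9 ; 12 left.
Ops tier1 at 21: fill all 2 ; 10 left.
Legal tier1 at 19: fill all 4 ; 6 left.
Finance/tier1 (17): +3 ; 3 left.
3 remain; put them into Finance tier2 at 7.
Total = 26×2 + 22×9 + 21×2 + 19×4 + 17×3 + 7×3 = 440.

440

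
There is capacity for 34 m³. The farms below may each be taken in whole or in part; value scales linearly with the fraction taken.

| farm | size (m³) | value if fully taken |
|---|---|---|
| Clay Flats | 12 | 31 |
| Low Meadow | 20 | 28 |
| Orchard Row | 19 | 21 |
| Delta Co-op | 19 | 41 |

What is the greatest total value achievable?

Sort by value density: Clay Flats 31/12≈2.58, Delta Co-op 41/19≈2.16, Low Meadow 28/20≈1.4, Orchard Row 21/19≈1.11.
Clay Flats: take in full, 12 m³ for value 31 — 22 left.
All 19 m³ of Delta Co-op fit (value 41) — 3 remain.
Fill the last 3 m³ with part of Low Meadow: 3/20 of it earns 4.2.
Total value = 76.2.

76.2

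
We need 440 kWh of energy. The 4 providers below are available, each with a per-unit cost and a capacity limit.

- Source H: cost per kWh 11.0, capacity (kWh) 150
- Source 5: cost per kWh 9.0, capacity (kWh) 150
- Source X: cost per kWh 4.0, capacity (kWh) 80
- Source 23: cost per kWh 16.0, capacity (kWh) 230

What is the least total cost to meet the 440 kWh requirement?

Fill from the cheapest provider first.
Source X (4.0): use full 80 ; 360 kWh to go.
Source 5 at 9.0: take all 150 kWh ; 210 still needed.
Take 150 from Source H at 11.0 ; need 60 more.
Source 23 (16.0): take the remaining 60 ; done.
Cost = 80×4.0 + 150×9.0 + 150×11.0 + 60×16.0 = 4280.

4280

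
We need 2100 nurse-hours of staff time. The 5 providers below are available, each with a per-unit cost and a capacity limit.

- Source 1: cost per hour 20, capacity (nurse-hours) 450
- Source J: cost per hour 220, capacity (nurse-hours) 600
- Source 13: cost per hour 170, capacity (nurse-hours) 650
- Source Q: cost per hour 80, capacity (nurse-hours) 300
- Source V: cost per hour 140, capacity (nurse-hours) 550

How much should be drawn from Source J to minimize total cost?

Fill from the cheapest provider first.
Take 450 from Source 1 at 20 — need 1650 more.
Source Q (80): use full 300 — 1350 nurse-hours to go.
Source V at 140: take all 550 nurse-hours — 800 still needed.
Source 13 at 170: take all 650 nurse-hours — 150 still needed.
Source J (220): take the remaining 150 — done.

150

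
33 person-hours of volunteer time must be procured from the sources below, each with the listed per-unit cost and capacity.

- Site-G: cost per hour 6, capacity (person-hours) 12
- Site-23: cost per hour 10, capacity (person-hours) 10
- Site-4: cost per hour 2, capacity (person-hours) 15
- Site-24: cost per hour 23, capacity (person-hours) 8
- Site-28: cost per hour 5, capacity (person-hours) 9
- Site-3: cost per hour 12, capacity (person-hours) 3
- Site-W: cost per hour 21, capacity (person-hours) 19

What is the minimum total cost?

Cheapest first:
Site-4 (2): use full 15 ; 18 person-hours to go.
Take 9 from Site-28 at 5 ; need 9 more.
Site-G (6): take the remaining 9 ; done.
Site-23, Site-3, Site-W, Site-24: unused.
Cost = 15×2 + 9×5 + 9×6 = 129.

129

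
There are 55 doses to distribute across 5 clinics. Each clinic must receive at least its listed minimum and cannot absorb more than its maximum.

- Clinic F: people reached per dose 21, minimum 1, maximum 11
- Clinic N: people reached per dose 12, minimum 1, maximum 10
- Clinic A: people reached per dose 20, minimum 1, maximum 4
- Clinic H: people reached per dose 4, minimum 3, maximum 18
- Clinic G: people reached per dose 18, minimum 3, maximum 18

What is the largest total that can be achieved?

803

Meeting every minimum uses 1+1+1+3+3 = 9 doses, leaving 46.
Highest people reached per dose first: Clinic F 21 > Clinic A 20 > Clinic G 18 > Clinic N 12 > Clinic H 4.
Clinic F takes 10 more to reach its cap of 11 → 36 left.
Give Clinic A 3 more to hit its cap of 4 → 33 left.
Give Clinic G 15 more to hit its cap of 18 → 18 left.
Clinic N: +9 to 10 (cap) → 9 left.
Clinic H: +9 (room for 15) → 12. Pool exhausted.
Total = 21×11 + 12×10 + 20×4 + 4×12 + 18×18 = 803.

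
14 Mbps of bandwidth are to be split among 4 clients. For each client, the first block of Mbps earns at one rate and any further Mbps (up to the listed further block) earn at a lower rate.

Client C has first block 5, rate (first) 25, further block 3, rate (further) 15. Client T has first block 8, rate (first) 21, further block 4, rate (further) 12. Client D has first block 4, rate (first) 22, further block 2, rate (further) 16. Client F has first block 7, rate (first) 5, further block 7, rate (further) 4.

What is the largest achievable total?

Treat each block as its own option and order by rate: Client C/T1 25 > Client D/T1 22 > Client T/T1 21 > Client D/T2 16 > Client C/T2 15 > Client T/T2 12 > Client F/T1 5 > Client F/T2 4.
Client C T1 at 25: fill all 5 ; 9 left.
Client D T1 at 22: fill all 4 ; 5 left.
Client T/T1: +5 of 8 at 21; pool empty.
Total = 25×5 + 22×4 + 21×5 = 318.

318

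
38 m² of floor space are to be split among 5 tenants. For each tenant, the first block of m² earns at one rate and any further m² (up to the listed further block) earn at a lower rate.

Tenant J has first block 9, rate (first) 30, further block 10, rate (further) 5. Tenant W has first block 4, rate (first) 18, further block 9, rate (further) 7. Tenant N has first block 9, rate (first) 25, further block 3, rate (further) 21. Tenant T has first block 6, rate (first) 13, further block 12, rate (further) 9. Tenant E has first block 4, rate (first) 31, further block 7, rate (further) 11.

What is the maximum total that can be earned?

Rank every tier by rate: Tenant E/tier1 31 > Tenant J/tier1 30 > Tenant N/tier1 25 > Tenant N/tier2 21 > Tenant W/tier1 18 > Tenant T/tier1 13 > Tenant E/tier2 11 > Tenant T/tier2 9 > Tenant W/tier2 7 > Tenant J/tier2 5.
Fill Tenant E tier1 block (4 at 31) → 34 left.
Fill Tenant J tier1 block (9 at 30) → 25 left.
Tenant N tier1 at 25: fill all 9 → 16 left.
Fill Tenant N tier2 block (3 at 21) → 13 left.
Tenant W/tier1 (18): +4 → 9 left.
Tenant T/tier1 (13): +6 → 3 left.
Tenant E tier2 at 11: only 3 left, fill 3.
Total = 31×4 + 30×9 + 25×9 + 21×3 + 18×4 + 13×6 + 11×3 = 865.

865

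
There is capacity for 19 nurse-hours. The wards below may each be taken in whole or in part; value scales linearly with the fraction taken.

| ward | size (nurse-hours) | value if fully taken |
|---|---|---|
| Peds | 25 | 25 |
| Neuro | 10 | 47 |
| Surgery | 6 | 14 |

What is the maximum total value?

64

Best value per unit of size first: Neuro 47/10≈4.7, Surgery 14/6≈2.33, Peds 25/25≈1.
Take all of Neuro (10 nurse-hours, value 47) — 9 nurse-hours left.
All 6 nurse-hours of Surgery fit (value 14) — 3 remain.
Fill the last 3 nurse-hours with part of Peds: 3/25 of it earns 3.
Total value = 64.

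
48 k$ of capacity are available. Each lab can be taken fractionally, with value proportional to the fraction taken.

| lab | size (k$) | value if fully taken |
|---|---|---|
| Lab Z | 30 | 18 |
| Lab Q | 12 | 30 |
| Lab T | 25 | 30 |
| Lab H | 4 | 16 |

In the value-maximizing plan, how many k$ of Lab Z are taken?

Best value per unit of size first: Lab H 16/4≈4, Lab Q 30/12≈2.5, Lab T 30/25≈1.2, Lab Z 18/30≈0.6.
Lab H: take in full, 4 k$ for value 16 — 44 left.
Take all of Lab Q (12 k$, value 30) — 32 k$ left.
Take all of Lab T (25 k$, value 30) — 7 k$ left.
Fill the last 7 k$ with part of Lab Z: 7/30 of it earns 4.2.

7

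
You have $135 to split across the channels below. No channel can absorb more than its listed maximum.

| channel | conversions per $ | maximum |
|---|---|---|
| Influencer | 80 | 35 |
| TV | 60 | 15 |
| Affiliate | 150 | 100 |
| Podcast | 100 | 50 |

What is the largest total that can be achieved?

18500

Order the channels by conversions per $: Affiliate 150 > Podcast 100 > Influencer 80 > TV 60.
Affiliate: +100 to 100 (cap) — 35 left.
Only 35 left; Podcast takes them to reach 35.
Total = 150×100 + 100×35 = 18500.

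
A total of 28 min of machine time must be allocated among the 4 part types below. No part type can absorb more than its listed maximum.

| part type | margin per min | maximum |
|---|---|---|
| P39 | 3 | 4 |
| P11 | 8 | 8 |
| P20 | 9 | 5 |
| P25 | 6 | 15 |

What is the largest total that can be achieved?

Order the part types by margin per min: P20 9 > P11 8 > P25 6 > P39 3.
Give P20 5 to hit its cap of 5 → 23 left.
P11 takes 8 to reach its cap of 8 → 15 left.
Give P25 15 to hit its cap of 15 → 0 left.
Total = 8×8 + 9×5 + 6×15 = 199.

199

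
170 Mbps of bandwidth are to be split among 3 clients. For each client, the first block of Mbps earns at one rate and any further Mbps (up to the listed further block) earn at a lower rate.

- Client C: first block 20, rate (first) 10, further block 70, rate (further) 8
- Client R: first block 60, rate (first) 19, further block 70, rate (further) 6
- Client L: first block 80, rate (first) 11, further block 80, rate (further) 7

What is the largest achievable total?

Rank every tier by rate: Client R/T1 19 > Client L/T1 11 > Client C/T1 10 > Client C/T2 8 > Client L/T2 7 > Client R/T2 6.
Fill Client R T1 block (60 at 19) — 110 left.
Client L/T1 (11): +80 — 30 left.
Fill Client C T1 block (20 at 10) — 10 left.
10 remain; put them into Client C T2 at 8.
Total = 19×60 + 11×80 + 10×20 + 8×10 = 2300.

2300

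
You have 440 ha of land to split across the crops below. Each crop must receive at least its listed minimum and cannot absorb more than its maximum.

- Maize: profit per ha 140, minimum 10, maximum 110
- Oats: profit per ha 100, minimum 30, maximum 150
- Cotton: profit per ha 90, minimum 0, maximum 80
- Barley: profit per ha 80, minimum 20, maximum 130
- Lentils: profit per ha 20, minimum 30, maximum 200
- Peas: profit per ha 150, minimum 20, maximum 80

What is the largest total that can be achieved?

49100

Meeting every minimum uses 10+30+0+20+30+20 = 110 ha, leaving 330.
Order the crops by profit per ha: Peas 150 > Maize 140 > Oats 100 > Cotton 90 > Barley 80 > Lentils 20.
Peas: +60 to 80 (cap) — 270 left.
Maize: +100 to 110 (cap) — 170 left.
Oats takes 120 more to reach its cap of 150 — 50 left.
Cotton: +50 (room for 80) → 50. Pool exhausted.
Total = 140×110 + 100×150 + 90×50 + 80×20 + 20×30 + 150×80 = 49100.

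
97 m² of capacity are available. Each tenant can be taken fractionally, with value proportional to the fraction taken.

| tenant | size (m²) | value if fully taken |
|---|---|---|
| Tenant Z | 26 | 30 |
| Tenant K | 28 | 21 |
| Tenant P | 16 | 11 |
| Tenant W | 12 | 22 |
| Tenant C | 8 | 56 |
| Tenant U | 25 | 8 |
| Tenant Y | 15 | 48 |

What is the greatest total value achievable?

Rank by value-to-size ratio: Tenant C 56/8≈7, Tenant Y 48/15≈3.2, Tenant W 22/12≈1.83, Tenant Z 30/26≈1.15, Tenant K 21/28≈0.75, Tenant P 11/16≈0.688, Tenant U 8/25≈0.32.
All 8 m² of Tenant C fit (value 56) — 89 remain.
Take all of Tenant Y (15 m², value 48) — 74 m² left.
Tenant W: take in full, 12 m² for value 22 — 62 left.
Take all of Tenant Z (26 m², value 30) — 36 m² left.
Tenant K: take in full, 28 m² for value 21 — 8 left.
Only 8 m² remain; take 8/16 of Tenant P for value 11×8/16 = 5.5.
Total value = 182.5.

182.5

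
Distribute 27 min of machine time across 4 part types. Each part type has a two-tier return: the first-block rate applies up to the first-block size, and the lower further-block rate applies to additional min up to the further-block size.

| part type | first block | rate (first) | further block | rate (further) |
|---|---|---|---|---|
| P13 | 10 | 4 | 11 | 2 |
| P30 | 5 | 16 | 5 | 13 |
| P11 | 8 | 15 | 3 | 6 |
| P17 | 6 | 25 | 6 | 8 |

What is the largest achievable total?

Treat each block as its own option and order by rate: P17/tier1 25 > P30/tier1 16 > P11/tier1 15 > P30/tier2 13 > P17/tier2 8 > P11/tier2 6 > P13/tier1 4 > P13/tier2 2.
P17 tier1 at 25: fill all 6 ; 21 left.
Fill P30 tier1 block (5 at 16) ; 16 left.
P11/tier1 (15): +8 ; 8 left.
P30 tier2 at 13: fill all 5 ; 3 left.
P17/tier2: +3 of 6 at 8; pool empty.
Total = 25×6 + 16×5 + 15×8 + 13×5 + 8×3 = 439.

439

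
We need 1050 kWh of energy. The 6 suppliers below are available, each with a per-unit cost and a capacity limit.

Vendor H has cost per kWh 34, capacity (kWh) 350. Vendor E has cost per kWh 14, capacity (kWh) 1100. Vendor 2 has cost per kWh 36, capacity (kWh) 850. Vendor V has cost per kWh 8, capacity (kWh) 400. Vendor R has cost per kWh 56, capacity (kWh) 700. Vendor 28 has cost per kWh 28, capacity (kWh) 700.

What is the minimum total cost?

12300

Use suppliers in increasing cost order.
Vendor V (8): use full 400 ; 650 kWh to go.
Vendor E (14): take the remaining 650 ; done.
Vendor 28, Vendor H, Vendor 2, Vendor R: unused.
Cost = 400×8 + 650×14 = 12300.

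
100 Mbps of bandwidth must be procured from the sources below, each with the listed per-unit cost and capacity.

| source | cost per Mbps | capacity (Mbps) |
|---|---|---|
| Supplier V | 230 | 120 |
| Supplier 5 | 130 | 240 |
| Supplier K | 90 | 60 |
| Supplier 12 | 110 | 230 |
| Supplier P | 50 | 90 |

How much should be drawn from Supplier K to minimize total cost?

10

Use sources in increasing cost order.
Supplier P (50): use full 90 → 10 Mbps to go.
Supplier K (90): take the remaining 10 → done.
Supplier 12, Supplier 5, Supplier V: unused.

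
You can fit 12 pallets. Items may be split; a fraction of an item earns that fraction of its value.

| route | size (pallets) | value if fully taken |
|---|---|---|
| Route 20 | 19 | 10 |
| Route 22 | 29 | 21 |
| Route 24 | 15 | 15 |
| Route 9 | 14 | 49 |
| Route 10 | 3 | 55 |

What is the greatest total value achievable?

Best value per unit of size first: Route 10 55/3≈18.3, Route 9 49/14≈3.5, Route 24 15/15≈1, Route 22 21/29≈0.724, Route 20 10/19≈0.526.
Take all of Route 10 (3 pallets, value 55) — 9 pallets left.
Only 9 pallets remain; take 9/14 of Route 9 for value 49×9/14 = 31.5.
Total value = 86.5.

86.5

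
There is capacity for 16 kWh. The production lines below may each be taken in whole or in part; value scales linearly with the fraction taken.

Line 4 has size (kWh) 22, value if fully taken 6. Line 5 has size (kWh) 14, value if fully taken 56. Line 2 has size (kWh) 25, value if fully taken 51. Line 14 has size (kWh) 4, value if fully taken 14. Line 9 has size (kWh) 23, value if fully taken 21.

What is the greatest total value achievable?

63

Best value per unit of size first: Line 5 56/14≈4, Line 14 14/4≈3.5, Line 2 51/25≈2.04, Line 9 21/23≈0.913, Line 4 6/22≈0.273.
All 14 kWh of Line 5 fit (value 56) ; 2 remain.
Only 2 kWh remain; take 2/4 of Line 14 for value 14×2/4 = 7.
Total value = 63.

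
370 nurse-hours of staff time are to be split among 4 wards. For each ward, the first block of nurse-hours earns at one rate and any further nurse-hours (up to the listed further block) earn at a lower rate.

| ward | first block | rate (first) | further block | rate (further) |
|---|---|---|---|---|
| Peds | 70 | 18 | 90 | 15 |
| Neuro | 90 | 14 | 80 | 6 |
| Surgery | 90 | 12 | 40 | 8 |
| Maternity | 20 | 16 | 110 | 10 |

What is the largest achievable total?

Treat each block as its own option and order by rate: Peds/tier1 18 > Maternity/tier1 16 > Peds/tier2 15 > Neuro/tier1 14 > Surgery/tier1 12 > Maternity/tier2 10 > Surgery/tier2 8 > Neuro/tier2 6.
Fill Peds tier1 block (70 at 18) ; 300 left.
Maternity/tier1 (16): +20 ; 280 left.
Peds/tier2 (15): +90 ; 190 left.
Fill Neuro tier1 block (90 at 14) ; 100 left.
Surgery/tier1 (12): +90 ; 10 left.
Maternity/tier2: +10 of 110 at 10; pool empty.
Total = 18×70 + 16×20 + 15×90 + 14×90 + 12×90 + 10×10 = 5370.

5370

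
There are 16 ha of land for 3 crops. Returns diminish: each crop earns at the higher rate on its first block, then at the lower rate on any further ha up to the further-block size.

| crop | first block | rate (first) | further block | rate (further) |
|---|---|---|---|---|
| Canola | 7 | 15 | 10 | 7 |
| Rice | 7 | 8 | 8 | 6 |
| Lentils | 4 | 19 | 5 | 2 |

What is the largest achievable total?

221

Treat each block as its own option and order by rate: Lentils/T1 19 > Canola/T1 15 > Rice/T1 8 > Canola/T2 7 > Rice/T2 6 > Lentils/T2 2.
Lentils T1 at 19: fill all 4 — 12 left.
Canola T1 at 15: fill all 7 — 5 left.
Rice T1 at 8: only 5 left, fill 5.
Total = 19×4 + 15×7 + 8×5 = 221.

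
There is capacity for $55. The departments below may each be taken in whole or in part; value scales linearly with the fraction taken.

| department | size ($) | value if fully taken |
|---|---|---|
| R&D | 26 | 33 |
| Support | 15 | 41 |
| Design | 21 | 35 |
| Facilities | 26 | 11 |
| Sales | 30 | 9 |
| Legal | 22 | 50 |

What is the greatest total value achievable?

121

Best value per unit of size first: Support 41/15≈2.73, Legal 50/22≈2.27, Design 35/21≈1.67, R&D 33/26≈1.27, Facilities 11/26≈0.423, Sales 9/30≈0.3.
All 15 $ of Support fit (value 41) — 40 remain.
All 22 $ of Legal fit (value 50) — 18 remain.
18 $ left: a 18/21 share of Design gives 35×18/21 = 30.
Total value = 121.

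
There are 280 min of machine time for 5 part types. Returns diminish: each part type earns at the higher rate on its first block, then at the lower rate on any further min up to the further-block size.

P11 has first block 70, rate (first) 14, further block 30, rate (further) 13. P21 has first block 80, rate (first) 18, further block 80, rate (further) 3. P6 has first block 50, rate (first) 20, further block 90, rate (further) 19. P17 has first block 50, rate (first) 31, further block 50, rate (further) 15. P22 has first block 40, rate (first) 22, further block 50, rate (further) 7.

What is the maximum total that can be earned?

Treat each block as its own option and order by rate: P17/T1 31 > P22/T1 22 > P6/T1 20 > P6/T2 19 > P21/T1 18 > P17/T2 15 > P11/T1 14 > P11/T2 13 > P22/T2 7 > P21/T2 3.
P17 T1 at 31: fill all 50 ; 230 left.
P22/T1 (22): +40 ; 190 left.
P6 T1 at 20: fill all 50 ; 140 left.
P6/T2 (19): +90 ; 50 left.
50 remain; put them into P21 T1 at 18.
Total = 31×50 + 22×40 + 20×50 + 19×90 + 18×50 = 6040.

6040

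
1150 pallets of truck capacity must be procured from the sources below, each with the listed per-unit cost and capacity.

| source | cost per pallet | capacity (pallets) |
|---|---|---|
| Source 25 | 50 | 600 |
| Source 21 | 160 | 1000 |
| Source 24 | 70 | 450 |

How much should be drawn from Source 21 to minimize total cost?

100

Use sources in increasing cost order.
Source 25 at 50: take all 600 pallets → 550 still needed.
Source 24 at 70: take all 450 pallets → 100 still needed.
Take 100 from Source 21 at 160 to finish.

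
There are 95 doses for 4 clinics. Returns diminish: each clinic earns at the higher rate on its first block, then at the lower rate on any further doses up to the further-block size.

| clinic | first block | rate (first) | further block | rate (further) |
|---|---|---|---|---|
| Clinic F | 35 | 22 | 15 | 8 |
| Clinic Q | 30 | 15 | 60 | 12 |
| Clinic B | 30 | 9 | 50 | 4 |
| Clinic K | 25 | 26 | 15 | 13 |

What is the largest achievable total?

1935

Rank every tier by rate: Clinic K/first 26 > Clinic F/first 22 > Clinic Q/first 15 > Clinic K/second 13 > Clinic Q/second 12 > Clinic B/first 9 > Clinic F/second 8 > Clinic B/second 4.
Clinic K/first (26): +25 — 70 left.
Fill Clinic F first block (35 at 22) — 35 left.
Fill Clinic Q first block (30 at 15) — 5 left.
Clinic K second at 13: only 5 left, fill 5.
Total = 26×25 + 22×35 + 15×30 + 13×5 = 1935.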